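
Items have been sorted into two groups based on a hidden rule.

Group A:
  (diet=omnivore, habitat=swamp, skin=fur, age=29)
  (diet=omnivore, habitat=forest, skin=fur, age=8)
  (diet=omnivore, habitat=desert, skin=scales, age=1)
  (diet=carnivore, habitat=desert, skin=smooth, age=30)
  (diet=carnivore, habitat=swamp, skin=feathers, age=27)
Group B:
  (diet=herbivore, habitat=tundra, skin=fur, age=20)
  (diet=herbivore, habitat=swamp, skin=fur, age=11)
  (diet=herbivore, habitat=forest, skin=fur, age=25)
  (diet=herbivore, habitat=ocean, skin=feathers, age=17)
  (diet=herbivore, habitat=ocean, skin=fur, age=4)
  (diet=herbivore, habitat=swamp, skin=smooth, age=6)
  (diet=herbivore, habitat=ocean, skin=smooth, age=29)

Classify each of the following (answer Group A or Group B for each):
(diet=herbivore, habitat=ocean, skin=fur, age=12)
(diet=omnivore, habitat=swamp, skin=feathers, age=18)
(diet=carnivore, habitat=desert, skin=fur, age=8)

Group B, Group A, Group A

One predicate separates the groups cleanly: diet is not herbivore.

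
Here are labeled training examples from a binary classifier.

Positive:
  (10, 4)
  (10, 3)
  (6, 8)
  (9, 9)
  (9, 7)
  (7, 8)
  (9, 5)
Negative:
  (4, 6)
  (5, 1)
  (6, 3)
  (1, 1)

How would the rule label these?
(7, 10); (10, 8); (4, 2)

Positive, Positive, Negative

'Positive' ⟺ sum ≥ 13.
(7, 10): 7+10 = 17 — checks out, so Positive. (10, 8): 10+8 = 18 — checks out, so Positive. (4, 2): 4+2 = 6 — fails this test, so Negative.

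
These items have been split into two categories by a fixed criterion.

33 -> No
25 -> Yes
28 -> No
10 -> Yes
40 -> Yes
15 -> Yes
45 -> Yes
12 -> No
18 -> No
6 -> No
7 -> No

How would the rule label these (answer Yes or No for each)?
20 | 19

Yes, No

'Yes' ⟺ multiple of 5.
20: 20 = 5·4 — meets the rule, so Yes.
19: 19 = 5·3 + 4 — doesn't qualify, so No.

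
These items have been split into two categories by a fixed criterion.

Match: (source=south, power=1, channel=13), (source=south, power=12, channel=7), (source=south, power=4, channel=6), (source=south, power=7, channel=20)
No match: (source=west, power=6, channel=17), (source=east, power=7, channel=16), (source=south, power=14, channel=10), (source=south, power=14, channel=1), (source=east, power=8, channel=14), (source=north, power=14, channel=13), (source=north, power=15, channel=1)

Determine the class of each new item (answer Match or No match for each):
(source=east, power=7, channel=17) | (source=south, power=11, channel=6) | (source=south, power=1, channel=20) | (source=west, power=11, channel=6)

No match, Match, Match, No match

Rule: source is south AND power ≤ 12. This holds for each 'Match' example and fails for each 'No match' one.
(source=east, power=7, channel=17): source is east, power = 7, fails this test → No match. (source=south, power=11, channel=6): source is south, power = 11, matches → Match. (source=south, power=1, channel=20): source is south, power = 1, matches → Match. (source=west, power=11, channel=6): source is west, power = 11, fails this test → No match.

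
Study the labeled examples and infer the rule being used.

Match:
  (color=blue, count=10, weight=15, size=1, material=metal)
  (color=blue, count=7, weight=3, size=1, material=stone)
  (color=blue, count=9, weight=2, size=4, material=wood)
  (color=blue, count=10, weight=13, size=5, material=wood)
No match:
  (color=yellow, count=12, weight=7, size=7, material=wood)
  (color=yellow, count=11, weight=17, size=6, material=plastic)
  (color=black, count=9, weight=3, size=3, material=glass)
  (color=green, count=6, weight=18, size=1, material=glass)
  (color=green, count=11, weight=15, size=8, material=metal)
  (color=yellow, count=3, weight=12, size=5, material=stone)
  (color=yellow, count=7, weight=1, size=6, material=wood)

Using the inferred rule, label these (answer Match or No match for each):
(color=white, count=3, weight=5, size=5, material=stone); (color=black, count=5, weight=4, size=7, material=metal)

No match, No match

The rule appears to be: color is blue.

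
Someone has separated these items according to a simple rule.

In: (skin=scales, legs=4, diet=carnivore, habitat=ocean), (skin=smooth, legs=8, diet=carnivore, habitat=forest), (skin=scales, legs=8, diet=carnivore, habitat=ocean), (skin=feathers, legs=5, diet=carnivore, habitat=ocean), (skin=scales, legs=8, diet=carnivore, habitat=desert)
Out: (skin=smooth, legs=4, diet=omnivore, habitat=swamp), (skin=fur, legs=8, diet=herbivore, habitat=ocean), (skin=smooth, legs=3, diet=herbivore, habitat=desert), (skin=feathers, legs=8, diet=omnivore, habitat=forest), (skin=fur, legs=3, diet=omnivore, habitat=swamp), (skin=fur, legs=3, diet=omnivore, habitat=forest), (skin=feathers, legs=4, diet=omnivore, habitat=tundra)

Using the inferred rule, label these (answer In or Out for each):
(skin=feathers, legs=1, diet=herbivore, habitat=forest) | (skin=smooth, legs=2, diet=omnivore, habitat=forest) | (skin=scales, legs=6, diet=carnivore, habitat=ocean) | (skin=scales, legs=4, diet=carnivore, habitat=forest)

Out, Out, In, In

The distinguishing property — diet is carnivore — holds for all the 'In' cases and none of the 'Out' cases.
(skin=feathers, legs=1, diet=herbivore, habitat=forest) — diet is herbivore, hence Out.
(skin=smooth, legs=2, diet=omnivore, habitat=forest) — diet is omnivore, hence Out.
(skin=scales, legs=6, diet=carnivore, habitat=ocean) — diet is carnivore, hence In.
(skin=scales, legs=4, diet=carnivore, habitat=forest) — diet is carnivore, hence In.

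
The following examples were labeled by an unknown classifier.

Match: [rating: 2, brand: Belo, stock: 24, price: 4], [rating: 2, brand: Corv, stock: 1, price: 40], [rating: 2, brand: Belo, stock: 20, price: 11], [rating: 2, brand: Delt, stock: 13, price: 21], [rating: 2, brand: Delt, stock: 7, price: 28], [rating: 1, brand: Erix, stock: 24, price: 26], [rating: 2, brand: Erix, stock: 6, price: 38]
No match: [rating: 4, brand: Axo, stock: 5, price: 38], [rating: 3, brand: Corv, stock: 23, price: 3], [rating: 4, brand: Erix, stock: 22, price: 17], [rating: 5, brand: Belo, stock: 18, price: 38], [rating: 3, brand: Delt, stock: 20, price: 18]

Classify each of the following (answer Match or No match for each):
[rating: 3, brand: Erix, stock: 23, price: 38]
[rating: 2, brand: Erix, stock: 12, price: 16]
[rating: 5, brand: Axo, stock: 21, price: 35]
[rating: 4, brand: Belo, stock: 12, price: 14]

No match, Match, No match, No match

All 'Match' examples share one property — rating ≤ 2 — and every 'No match' example lacks it.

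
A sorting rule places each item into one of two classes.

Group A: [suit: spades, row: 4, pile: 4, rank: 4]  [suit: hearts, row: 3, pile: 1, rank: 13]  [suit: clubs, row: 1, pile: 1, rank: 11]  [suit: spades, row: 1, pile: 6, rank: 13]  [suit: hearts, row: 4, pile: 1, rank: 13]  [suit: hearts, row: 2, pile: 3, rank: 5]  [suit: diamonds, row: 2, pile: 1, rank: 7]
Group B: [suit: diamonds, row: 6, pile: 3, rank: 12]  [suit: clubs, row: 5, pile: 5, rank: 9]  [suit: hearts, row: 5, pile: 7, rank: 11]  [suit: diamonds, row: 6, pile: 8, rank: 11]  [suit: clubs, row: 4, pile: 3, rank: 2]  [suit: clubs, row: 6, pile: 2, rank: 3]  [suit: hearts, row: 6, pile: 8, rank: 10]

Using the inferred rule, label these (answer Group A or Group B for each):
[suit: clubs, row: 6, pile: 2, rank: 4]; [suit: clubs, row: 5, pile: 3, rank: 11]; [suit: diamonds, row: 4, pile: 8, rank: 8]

Group B, Group B, Group A

The rule appears to be: rank ≥ 3 AND row ≤ 4.
[suit: clubs, row: 6, pile: 2, rank: 4]: rank = 4, row = 6 — does not fit, so Group B. [suit: clubs, row: 5, pile: 3, rank: 11]: rank = 11, row = 5 — does not fit, so Group B. [suit: diamonds, row: 4, pile: 8, rank: 8]: rank = 8, row = 4 — has this property, so Group A.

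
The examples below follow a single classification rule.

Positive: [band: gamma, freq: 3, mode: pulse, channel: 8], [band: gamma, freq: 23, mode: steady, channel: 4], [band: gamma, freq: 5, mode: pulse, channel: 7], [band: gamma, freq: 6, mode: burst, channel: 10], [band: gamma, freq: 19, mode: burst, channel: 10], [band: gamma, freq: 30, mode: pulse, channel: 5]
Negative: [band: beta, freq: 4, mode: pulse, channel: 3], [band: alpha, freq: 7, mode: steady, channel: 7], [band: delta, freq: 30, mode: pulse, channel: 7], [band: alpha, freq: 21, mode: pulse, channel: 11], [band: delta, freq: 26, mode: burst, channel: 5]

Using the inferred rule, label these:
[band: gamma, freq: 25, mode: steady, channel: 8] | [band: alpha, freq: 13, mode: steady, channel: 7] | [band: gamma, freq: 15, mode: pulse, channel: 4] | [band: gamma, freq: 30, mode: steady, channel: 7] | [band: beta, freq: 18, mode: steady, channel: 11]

The simplest hypothesis consistent with all the labels is: band is gamma.
[band: gamma, freq: 25, mode: steady, channel: 8] — band is gamma, hence Positive.
[band: alpha, freq: 13, mode: steady, channel: 7] — band is alpha, hence Negative.
[band: gamma, freq: 15, mode: pulse, channel: 4] — band is gamma, hence Positive.
[band: gamma, freq: 30, mode: steady, channel: 7] — band is gamma, hence Positive.
[band: beta, freq: 18, mode: steady, channel: 11] — band is beta, hence Negative.

Positive, Negative, Positive, Positive, Negative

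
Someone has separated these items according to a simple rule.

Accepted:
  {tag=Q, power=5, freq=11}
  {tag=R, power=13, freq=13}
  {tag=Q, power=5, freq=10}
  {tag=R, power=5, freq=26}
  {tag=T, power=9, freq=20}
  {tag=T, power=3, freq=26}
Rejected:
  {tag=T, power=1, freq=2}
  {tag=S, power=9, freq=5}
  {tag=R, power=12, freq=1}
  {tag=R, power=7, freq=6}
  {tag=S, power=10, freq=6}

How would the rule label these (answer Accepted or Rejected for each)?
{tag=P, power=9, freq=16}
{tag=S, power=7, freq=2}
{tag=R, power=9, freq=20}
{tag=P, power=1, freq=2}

The common property of the 'Accepted' items is: freq ≥ 10. No 'Rejected' item has it.
{tag=P, power=9, freq=16} — freq = 16, hence Accepted. {tag=S, power=7, freq=2} — freq = 2, hence Rejected. {tag=R, power=9, freq=20} — freq = 20, hence Accepted. {tag=P, power=1, freq=2} — freq = 2, hence Rejected.

Accepted, Rejected, Accepted, Rejected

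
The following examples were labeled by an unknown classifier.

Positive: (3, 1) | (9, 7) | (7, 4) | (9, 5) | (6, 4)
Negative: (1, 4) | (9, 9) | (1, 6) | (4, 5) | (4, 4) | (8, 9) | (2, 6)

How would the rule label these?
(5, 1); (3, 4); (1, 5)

Positive, Negative, Negative

The rule appears to be: first > second.
(5, 1): 5 > 1, meets the rule → Positive. (3, 4): 3 < 4, does not fit → Negative. (1, 5): 1 < 5, does not fit → Negative.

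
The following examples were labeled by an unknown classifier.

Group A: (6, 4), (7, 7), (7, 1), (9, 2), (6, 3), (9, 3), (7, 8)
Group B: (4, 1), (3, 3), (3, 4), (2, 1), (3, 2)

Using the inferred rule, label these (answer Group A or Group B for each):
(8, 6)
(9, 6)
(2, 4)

Group A, Group A, Group B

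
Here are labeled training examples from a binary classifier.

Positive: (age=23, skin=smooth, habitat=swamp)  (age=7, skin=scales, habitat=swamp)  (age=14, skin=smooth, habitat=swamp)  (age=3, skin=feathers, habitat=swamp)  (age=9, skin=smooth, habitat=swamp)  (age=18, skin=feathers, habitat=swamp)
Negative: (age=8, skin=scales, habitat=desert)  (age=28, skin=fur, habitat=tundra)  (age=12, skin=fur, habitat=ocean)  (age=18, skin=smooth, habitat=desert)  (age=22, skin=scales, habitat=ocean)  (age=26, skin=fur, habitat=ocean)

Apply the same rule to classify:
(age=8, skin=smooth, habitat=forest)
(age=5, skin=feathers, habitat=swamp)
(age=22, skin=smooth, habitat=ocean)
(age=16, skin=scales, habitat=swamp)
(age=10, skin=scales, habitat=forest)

Negative, Positive, Negative, Positive, Negative

Looking at the examples, the only property every 'Positive' case has and every 'Negative' case lacks is: habitat is swamp.
(age=8, skin=smooth, habitat=forest): Negative (habitat is forest). (age=5, skin=feathers, habitat=swamp): Positive (habitat is swamp). (age=22, skin=smooth, habitat=ocean): Negative (habitat is ocean). (age=16, skin=scales, habitat=swamp): Positive (habitat is swamp). (age=10, skin=scales, habitat=forest): Negative (habitat is forest).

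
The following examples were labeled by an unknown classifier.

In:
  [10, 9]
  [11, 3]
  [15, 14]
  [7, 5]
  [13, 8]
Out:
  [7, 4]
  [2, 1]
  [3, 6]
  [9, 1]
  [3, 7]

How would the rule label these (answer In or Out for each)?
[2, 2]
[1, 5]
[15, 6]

One predicate separates the groups cleanly: sum ≥ 12.
[2, 2]: 2+2 = 4 — doesn't match, so Out.
[1, 5]: 1+5 = 6 — doesn't match, so Out.
[15, 6]: 15+6 = 21 — checks out, so In.

Out, Out, In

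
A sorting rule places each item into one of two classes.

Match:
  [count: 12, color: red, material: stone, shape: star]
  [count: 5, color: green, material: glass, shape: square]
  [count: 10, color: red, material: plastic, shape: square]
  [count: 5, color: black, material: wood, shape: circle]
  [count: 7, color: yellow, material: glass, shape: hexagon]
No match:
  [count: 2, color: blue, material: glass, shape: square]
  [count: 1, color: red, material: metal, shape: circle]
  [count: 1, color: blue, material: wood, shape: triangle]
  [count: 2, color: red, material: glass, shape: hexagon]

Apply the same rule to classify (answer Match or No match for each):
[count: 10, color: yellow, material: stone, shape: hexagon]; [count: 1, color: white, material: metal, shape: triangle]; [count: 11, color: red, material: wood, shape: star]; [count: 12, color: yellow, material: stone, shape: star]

Match, No match, Match, Match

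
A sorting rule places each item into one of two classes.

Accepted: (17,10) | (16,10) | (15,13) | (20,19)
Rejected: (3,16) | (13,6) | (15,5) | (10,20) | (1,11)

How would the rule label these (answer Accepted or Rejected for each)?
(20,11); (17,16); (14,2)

Accepted, Accepted, Rejected

One predicate separates the groups cleanly: first > second AND sum ≥ 26.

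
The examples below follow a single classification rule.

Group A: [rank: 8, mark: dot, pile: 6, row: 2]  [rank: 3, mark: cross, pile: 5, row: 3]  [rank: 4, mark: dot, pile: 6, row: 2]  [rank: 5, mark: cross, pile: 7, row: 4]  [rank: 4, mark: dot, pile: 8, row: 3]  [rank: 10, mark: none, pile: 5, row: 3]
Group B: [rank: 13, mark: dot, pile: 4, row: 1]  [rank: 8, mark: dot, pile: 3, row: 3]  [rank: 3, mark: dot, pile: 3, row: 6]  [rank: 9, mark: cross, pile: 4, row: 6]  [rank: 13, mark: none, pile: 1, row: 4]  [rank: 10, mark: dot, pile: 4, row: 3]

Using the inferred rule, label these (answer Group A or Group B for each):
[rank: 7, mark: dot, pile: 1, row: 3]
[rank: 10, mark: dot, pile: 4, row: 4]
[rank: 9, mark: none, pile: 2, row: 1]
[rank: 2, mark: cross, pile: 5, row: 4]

Group B, Group B, Group B, Group A

Every 'Group A' example satisfies: pile ≥ 5. None of the 'Group B' examples do.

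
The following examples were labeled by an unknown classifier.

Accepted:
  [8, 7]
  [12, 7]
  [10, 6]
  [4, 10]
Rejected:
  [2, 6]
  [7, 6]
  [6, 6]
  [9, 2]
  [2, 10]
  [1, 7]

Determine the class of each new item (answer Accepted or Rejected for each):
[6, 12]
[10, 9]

A rule that fits every label: sum ≥ 14 — true of each 'Accepted' example, false of each 'Rejected' one.

Accepted, Accepted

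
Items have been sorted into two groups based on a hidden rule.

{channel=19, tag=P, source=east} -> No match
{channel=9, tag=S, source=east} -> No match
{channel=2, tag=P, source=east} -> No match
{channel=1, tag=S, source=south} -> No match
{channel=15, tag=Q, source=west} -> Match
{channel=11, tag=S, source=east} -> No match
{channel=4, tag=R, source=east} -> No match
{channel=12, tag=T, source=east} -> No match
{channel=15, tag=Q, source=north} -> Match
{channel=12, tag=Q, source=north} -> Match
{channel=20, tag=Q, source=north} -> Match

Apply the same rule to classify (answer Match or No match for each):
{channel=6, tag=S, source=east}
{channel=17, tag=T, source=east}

No match, No match

The classifier is using: tag is Q.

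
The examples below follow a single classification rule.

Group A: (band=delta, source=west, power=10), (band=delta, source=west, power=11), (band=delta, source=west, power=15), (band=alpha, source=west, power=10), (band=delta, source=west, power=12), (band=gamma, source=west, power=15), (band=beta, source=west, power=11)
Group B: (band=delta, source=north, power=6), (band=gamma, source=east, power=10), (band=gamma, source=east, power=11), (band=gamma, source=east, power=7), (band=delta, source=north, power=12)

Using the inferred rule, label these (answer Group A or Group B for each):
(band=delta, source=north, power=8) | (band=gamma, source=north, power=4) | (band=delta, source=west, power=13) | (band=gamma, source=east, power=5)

Group B, Group B, Group A, Group B

Every 'Group A' example satisfies: source is west. None of the 'Group B' examples do.
(band=delta, source=north, power=8) — source is north, hence Group B.
(band=gamma, source=north, power=4) — source is north, hence Group B.
(band=delta, source=west, power=13) — source is west, hence Group A.
(band=gamma, source=east, power=5) — source is east, hence Group B.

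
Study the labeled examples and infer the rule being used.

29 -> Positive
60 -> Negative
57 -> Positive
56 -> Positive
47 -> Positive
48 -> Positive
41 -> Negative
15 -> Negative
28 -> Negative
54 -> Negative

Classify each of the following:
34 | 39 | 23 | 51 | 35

Negative, Positive, Negative, Negative, Negative

All 'Positive' examples share one property — digit sum ≥ 11 — and every 'Negative' example lacks it.
34 — digit sum 3+4 = 7, hence Negative. 39 — digit sum 3+9 = 12, hence Positive. 23 — digit sum 2+3 = 5, hence Negative. 51 — digit sum 5+1 = 6, hence Negative. 35 — digit sum 3+5 = 8, hence Negative.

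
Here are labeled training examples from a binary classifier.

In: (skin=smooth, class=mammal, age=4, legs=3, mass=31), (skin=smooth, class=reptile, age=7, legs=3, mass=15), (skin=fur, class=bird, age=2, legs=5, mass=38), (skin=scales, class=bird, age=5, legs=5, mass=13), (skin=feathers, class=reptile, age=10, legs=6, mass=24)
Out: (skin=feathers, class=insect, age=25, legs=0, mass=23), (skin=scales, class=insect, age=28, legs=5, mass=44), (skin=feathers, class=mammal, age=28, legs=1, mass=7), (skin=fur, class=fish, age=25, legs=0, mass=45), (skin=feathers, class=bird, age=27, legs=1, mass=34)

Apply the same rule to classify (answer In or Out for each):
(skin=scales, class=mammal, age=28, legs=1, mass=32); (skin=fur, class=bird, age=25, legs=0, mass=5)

Out, Out

The common property of the 'In' items is: age ≤ 10. No 'Out' item has it.
(skin=scales, class=mammal, age=28, legs=1, mass=32) → age = 28 → Out.
(skin=fur, class=bird, age=25, legs=0, mass=5) → age = 25 → Out.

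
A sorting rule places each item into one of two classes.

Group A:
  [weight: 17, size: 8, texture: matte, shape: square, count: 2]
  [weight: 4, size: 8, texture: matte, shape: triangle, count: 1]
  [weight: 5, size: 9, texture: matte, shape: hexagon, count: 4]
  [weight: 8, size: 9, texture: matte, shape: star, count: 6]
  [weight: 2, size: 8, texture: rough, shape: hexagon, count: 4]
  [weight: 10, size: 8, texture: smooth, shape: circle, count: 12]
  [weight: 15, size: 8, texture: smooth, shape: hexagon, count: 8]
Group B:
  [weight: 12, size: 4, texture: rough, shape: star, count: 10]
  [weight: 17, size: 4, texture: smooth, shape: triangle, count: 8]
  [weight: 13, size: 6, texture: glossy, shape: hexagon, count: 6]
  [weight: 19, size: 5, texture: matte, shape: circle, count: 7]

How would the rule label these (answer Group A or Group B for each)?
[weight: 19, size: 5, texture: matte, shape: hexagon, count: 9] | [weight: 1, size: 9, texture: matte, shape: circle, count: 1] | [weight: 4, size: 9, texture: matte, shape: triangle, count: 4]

Group B, Group A, Group A

One predicate separates the groups cleanly: size ≥ 8.
[weight: 19, size: 5, texture: matte, shape: hexagon, count: 9] — size = 5, hence Group B. [weight: 1, size: 9, texture: matte, shape: circle, count: 1] — size = 9, hence Group A. [weight: 4, size: 9, texture: matte, shape: triangle, count: 4] — size = 9, hence Group A.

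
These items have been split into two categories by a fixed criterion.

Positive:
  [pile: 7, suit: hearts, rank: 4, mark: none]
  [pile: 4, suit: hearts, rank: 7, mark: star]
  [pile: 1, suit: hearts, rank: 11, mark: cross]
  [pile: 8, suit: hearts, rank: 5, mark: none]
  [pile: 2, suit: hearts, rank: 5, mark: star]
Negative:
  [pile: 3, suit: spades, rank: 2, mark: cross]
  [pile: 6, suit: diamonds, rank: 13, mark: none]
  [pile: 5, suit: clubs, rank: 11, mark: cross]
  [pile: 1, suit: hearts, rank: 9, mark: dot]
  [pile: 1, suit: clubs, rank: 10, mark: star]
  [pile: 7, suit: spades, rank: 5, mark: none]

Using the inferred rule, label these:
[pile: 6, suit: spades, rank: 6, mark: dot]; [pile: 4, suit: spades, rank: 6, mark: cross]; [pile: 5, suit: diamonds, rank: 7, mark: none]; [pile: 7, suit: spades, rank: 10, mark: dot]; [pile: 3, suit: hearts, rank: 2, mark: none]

Negative, Negative, Negative, Negative, Positive

'Positive' ⟺ suit is hearts AND rank ≠ 9.
Negative: [pile: 6, suit: spades, rank: 6, mark: dot], since suit is spades, rank = 6. Negative: [pile: 4, suit: spades, rank: 6, mark: cross], since suit is spades, rank = 6. Negative: [pile: 5, suit: diamonds, rank: 7, mark: none], since suit is diamonds, rank = 7. Negative: [pile: 7, suit: spades, rank: 10, mark: dot], since suit is spades, rank = 10. Positive: [pile: 3, suit: hearts, rank: 2, mark: none], since suit is hearts, rank = 2.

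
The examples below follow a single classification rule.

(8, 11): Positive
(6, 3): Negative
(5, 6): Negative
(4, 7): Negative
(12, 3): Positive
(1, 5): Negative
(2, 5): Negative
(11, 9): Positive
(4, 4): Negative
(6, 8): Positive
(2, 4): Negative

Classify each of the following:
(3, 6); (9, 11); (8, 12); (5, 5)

The rule appears to be: sum ≥ 14.
Negative: (3, 6), since 3+6 = 9.
Positive: (9, 11), since 9+11 = 20.
Positive: (8, 12), since 8+12 = 20.
Negative: (5, 5), since 5+5 = 10.

Negative, Positive, Positive, Negative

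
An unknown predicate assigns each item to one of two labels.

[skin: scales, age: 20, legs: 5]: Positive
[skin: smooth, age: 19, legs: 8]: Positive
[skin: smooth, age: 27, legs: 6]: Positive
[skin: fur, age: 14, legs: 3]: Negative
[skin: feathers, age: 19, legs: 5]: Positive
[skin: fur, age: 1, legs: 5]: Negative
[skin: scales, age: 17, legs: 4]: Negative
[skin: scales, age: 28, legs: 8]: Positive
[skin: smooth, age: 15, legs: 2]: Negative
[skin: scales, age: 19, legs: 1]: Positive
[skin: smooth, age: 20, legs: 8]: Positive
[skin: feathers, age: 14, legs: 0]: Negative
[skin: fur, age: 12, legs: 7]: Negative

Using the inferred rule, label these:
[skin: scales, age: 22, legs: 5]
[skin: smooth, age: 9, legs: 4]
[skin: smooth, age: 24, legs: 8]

The simplest hypothesis consistent with all the labels is: age ≥ 19.

Positive, Negative, Positive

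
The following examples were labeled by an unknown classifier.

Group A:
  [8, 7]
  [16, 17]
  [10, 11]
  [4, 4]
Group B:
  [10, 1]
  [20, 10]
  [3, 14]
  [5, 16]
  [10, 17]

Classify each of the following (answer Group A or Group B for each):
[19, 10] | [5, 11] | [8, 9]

Group B, Group B, Group A

A rule that fits every label: |first − second| ≤ 1 — true of each 'Group A' example, false of each 'Group B' one.
[19, 10] → |19−10| = 9 → Group B. [5, 11] → |5−11| = 6 → Group B. [8, 9] → |8−9| = 1 → Group A.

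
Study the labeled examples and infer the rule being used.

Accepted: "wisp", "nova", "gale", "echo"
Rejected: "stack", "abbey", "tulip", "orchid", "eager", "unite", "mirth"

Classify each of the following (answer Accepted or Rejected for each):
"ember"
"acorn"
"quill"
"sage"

One predicate separates the groups cleanly: length 4.

Rejected, Rejected, Rejected, Accepted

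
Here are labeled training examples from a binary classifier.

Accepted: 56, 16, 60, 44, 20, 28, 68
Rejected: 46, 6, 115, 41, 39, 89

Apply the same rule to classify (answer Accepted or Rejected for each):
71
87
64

Rule: multiple of 4. This holds for each 'Accepted' example and fails for each 'Rejected' one.
71 — 71 = 4·17 + 3, hence Rejected.
87 — 87 = 4·21 + 3, hence Rejected.
64 — 64 = 4·16, hence Accepted.

Rejected, Rejected, Accepted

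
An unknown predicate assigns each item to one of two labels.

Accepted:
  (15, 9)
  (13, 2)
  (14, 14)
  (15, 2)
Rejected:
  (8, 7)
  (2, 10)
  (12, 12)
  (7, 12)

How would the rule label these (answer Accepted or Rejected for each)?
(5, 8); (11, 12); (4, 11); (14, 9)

Rejected, Rejected, Rejected, Accepted

A rule that fits every label: first ≥ 13 — true of each 'Accepted' example, false of each 'Rejected' one.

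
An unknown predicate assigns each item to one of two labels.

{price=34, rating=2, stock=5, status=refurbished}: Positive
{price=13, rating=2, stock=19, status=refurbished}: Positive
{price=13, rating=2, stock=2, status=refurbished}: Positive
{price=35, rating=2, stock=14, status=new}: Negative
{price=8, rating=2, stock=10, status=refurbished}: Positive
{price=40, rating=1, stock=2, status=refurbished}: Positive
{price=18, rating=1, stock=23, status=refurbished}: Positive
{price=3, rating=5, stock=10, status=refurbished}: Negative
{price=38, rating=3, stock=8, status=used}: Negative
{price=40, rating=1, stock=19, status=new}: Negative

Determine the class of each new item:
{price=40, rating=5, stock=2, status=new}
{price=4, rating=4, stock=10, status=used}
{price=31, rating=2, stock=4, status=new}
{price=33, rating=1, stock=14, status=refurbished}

'Positive' ⟺ status is refurbished AND price ≥ 8.
{price=40, rating=5, stock=2, status=new}: status is new, price = 40 — does not satisfy this, so Negative.
{price=4, rating=4, stock=10, status=used}: status is used, price = 4 — does not satisfy this, so Negative.
{price=31, rating=2, stock=4, status=new}: status is new, price = 31 — does not satisfy this, so Negative.
{price=33, rating=1, stock=14, status=refurbished}: status is refurbished, price = 33 — checks out, so Positive.

Negative, Negative, Negative, Positive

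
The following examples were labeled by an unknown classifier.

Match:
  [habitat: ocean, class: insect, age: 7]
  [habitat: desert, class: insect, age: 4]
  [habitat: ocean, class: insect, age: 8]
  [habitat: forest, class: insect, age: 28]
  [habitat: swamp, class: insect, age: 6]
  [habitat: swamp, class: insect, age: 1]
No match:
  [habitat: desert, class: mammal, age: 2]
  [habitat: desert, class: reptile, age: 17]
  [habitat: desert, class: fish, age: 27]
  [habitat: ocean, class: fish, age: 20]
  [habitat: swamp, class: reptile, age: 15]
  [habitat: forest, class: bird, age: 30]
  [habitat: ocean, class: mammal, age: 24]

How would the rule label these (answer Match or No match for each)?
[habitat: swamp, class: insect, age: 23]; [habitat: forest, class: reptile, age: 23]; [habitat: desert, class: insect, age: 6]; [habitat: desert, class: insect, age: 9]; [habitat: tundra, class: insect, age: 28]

Match, No match, Match, Match, Match

'Match' ⟺ class is insect.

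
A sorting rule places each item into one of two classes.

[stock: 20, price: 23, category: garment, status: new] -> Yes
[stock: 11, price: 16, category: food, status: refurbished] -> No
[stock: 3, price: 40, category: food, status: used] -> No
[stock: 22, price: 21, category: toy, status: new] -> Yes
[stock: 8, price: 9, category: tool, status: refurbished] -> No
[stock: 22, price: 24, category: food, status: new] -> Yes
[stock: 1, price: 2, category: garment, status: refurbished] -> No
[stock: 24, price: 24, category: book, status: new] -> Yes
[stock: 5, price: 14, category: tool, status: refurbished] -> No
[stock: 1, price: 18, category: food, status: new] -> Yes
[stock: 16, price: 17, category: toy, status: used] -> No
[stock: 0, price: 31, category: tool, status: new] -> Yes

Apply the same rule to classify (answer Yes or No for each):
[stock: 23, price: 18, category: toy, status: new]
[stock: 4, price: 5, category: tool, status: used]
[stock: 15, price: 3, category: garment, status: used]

A rule that fits every label: status is new — true of each 'Yes' example, false of each 'No' one.
[stock: 23, price: 18, category: toy, status: new]: status is new — has this property, so Yes. [stock: 4, price: 5, category: tool, status: used]: status is used — lacks this property, so No. [stock: 15, price: 3, category: garment, status: used]: status is used — lacks this property, so No.

Yes, No, No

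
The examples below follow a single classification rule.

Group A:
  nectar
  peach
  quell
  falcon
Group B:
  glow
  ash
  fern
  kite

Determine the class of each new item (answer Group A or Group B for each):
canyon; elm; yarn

Group A, Group B, Group B

Rule: length ≥ 5. This holds for each 'Group A' example and fails for each 'Group B' one.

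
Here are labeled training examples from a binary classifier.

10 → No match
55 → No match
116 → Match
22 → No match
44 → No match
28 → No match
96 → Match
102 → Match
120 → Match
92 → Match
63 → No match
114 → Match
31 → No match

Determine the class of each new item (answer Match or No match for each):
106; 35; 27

Every 'Match' example satisfies: at least 92. None of the 'No match' examples do.
106: 106 ≥ 92 — has this property, so Match.
35: 35 < 92 — fails this test, so No match.
27: 27 < 92 — fails this test, so No match.

Match, No match, No match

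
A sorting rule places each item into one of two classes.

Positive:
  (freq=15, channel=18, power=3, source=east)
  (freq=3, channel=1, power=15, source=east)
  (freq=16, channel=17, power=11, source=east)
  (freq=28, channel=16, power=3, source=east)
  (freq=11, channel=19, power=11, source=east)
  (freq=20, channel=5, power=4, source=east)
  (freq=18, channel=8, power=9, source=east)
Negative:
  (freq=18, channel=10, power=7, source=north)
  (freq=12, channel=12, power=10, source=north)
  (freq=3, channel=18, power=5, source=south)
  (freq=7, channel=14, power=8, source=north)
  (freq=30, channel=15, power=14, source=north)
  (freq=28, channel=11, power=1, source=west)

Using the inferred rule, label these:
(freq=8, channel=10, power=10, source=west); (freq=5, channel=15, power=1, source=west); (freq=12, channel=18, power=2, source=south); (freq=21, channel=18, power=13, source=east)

Checking candidate rules against both groups, what survives is: source is east.
(freq=8, channel=10, power=10, source=west): Negative (source is west).
(freq=5, channel=15, power=1, source=west): Negative (source is west).
(freq=12, channel=18, power=2, source=south): Negative (source is south).
(freq=21, channel=18, power=13, source=east): Positive (source is east).

Negative, Negative, Negative, Positive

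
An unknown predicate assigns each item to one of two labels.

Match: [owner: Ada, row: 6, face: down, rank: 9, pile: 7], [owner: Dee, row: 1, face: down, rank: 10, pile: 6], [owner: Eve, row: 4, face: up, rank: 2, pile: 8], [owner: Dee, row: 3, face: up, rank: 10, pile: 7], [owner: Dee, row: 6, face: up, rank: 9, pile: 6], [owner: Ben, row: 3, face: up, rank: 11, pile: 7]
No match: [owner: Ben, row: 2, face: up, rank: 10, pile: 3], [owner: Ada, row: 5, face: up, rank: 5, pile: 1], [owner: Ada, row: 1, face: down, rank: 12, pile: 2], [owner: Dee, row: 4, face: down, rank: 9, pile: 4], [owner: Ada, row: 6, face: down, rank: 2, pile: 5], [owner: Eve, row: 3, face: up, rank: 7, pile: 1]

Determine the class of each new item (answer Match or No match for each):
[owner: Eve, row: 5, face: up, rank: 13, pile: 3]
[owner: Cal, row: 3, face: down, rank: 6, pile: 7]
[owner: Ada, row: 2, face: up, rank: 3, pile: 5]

The common property of the 'Match' items is: pile ≥ 6. No 'No match' item has it.
[owner: Eve, row: 5, face: up, rank: 13, pile: 3]: No match (pile = 3). [owner: Cal, row: 3, face: down, rank: 6, pile: 7]: Match (pile = 7). [owner: Ada, row: 2, face: up, rank: 3, pile: 5]: No match (pile = 5).

No match, Match, No match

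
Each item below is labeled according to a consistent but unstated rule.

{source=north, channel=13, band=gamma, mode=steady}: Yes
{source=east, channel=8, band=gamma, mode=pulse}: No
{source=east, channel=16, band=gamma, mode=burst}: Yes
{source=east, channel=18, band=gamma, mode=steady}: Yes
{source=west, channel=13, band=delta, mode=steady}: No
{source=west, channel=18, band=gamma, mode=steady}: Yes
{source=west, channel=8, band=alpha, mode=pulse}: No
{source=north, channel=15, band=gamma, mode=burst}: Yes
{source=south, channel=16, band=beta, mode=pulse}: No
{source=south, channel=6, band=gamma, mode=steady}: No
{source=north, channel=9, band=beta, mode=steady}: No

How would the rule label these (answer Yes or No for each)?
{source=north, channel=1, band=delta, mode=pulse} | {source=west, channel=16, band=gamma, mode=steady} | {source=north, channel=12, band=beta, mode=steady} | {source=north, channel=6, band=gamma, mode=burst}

The pattern is that an item is 'Yes' exactly when: band is gamma AND channel ≥ 9.
No: {source=north, channel=1, band=delta, mode=pulse}, since band is delta, channel = 1. Yes: {source=west, channel=16, band=gamma, mode=steady}, since band is gamma, channel = 16. No: {source=north, channel=12, band=beta, mode=steady}, since band is beta, channel = 12. No: {source=north, channel=6, band=gamma, mode=burst}, since band is gamma, channel = 6.

No, Yes, No, No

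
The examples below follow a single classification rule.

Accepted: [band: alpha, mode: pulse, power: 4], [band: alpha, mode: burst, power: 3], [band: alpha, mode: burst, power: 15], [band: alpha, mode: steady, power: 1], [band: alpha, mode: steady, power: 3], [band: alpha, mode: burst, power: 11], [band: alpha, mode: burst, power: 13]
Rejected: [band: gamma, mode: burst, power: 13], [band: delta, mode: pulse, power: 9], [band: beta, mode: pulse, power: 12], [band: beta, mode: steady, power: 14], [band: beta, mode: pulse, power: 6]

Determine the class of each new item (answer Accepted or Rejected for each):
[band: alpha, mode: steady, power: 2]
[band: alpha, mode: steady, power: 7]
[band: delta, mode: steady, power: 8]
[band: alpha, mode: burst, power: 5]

Accepted, Accepted, Rejected, Accepted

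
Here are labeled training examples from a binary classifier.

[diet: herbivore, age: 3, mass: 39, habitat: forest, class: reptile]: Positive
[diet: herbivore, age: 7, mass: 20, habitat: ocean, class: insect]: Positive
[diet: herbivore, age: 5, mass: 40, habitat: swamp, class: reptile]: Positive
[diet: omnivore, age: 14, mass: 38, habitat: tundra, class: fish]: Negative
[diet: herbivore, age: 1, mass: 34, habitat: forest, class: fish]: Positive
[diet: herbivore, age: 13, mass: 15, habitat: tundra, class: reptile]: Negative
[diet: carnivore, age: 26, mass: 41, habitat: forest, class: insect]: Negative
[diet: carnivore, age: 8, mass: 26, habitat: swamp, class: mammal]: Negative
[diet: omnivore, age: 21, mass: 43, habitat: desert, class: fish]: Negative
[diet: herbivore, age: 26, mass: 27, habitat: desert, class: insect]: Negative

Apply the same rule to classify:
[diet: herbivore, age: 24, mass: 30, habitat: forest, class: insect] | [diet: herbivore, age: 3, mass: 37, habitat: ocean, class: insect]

Negative, Positive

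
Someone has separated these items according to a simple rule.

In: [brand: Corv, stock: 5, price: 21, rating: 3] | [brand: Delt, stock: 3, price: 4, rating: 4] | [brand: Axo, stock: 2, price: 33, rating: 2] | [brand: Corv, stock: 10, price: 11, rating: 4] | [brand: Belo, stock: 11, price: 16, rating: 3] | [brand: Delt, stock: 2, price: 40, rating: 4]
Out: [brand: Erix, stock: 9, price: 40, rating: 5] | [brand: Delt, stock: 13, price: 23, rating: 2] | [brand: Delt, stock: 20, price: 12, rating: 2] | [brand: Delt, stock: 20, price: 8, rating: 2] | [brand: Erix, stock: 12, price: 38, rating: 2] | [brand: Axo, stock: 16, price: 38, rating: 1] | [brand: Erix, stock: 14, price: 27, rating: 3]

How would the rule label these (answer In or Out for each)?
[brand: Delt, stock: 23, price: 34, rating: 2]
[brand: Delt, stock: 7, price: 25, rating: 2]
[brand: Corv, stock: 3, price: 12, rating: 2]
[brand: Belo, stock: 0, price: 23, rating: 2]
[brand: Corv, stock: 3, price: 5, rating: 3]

Out, In, In, In, In

The common property of the 'In' items is: rating ≤ 4 AND stock ≤ 11. No 'Out' item has it.
[brand: Delt, stock: 23, price: 34, rating: 2] — rating = 2, stock = 23, hence Out. [brand: Delt, stock: 7, price: 25, rating: 2] — rating = 2, stock = 7, hence In. [brand: Corv, stock: 3, price: 12, rating: 2] — rating = 2, stock = 3, hence In. [brand: Belo, stock: 0, price: 23, rating: 2] — rating = 2, stock = 0, hence In. [brand: Corv, stock: 3, price: 5, rating: 3] — rating = 3, stock = 3, hence In.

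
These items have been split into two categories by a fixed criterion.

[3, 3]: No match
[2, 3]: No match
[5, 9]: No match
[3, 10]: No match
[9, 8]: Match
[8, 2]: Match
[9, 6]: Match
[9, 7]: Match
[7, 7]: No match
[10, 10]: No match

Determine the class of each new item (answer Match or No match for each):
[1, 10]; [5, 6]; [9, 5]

'Match' ⟺ first > second.

No match, No match, Match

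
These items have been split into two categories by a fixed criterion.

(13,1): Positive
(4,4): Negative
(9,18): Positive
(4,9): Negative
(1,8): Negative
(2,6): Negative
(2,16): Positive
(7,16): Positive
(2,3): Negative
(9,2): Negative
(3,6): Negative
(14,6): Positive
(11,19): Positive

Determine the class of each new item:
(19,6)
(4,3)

Positive, Negative

'Positive' ⟺ sum ≥ 14.
(19,6): 19+6 = 25, qualifies → Positive. (4,3): 4+3 = 7, does not satisfy this → Negative.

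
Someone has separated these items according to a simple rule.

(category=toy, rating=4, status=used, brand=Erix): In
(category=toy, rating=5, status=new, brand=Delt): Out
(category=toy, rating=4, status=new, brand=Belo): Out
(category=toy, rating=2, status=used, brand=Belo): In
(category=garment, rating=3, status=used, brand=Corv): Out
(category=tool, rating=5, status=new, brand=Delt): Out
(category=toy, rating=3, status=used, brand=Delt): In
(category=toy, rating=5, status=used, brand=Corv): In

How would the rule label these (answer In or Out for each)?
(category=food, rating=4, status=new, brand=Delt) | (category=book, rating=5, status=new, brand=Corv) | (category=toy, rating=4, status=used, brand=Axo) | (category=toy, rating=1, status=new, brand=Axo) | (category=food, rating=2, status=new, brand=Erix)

The rule appears to be: status is used AND category is toy.
(category=food, rating=4, status=new, brand=Delt) → status is new, category is food → Out. (category=book, rating=5, status=new, brand=Corv) → status is new, category is book → Out. (category=toy, rating=4, status=used, brand=Axo) → status is used, category is toy → In. (category=toy, rating=1, status=new, brand=Axo) → status is new, category is toy → Out. (category=food, rating=2, status=new, brand=Erix) → status is new, category is food → Out.

Out, Out, In, Out, Out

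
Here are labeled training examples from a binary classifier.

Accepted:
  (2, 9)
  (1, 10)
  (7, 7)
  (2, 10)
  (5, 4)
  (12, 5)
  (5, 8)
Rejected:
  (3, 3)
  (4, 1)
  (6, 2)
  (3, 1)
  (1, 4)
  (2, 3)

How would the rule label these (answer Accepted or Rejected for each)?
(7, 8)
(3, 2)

Every 'Accepted' example satisfies: sum ≥ 9. None of the 'Rejected' examples do.
(7, 8) — 7+8 = 15, hence Accepted.
(3, 2) — 3+2 = 5, hence Rejected.

Accepted, Rejected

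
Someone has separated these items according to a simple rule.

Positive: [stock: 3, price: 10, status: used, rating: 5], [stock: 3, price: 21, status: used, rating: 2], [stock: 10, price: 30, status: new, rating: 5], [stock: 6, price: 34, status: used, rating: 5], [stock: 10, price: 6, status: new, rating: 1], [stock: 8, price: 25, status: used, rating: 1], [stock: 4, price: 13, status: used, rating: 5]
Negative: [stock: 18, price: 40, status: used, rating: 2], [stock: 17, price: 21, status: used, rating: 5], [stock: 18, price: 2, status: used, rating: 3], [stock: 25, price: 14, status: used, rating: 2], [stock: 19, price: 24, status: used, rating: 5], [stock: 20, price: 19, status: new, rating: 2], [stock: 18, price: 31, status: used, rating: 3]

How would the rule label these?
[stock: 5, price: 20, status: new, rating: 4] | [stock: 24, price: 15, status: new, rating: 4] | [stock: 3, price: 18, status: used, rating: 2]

Positive, Negative, Positive

The common property of the 'Positive' items is: stock ≤ 10. No 'Negative' item has it.
[stock: 5, price: 20, status: new, rating: 4]: Positive (stock = 5).
[stock: 24, price: 15, status: new, rating: 4]: Negative (stock = 24).
[stock: 3, price: 18, status: used, rating: 2]: Positive (stock = 3).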